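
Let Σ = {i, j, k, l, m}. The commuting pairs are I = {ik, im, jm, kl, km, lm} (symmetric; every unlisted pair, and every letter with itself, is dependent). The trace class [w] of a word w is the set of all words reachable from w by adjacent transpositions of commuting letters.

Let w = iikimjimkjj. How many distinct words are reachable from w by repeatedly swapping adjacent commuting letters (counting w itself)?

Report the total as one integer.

440

#0=i has no predecessor
#1=i depends on [0:i]
#2=k has no predecessor
#3=i depends on [1:i]
#4=m has no predecessor
#5=j depends on [2:k, 3:i]
#6=i depends on [5:j]
#7=m depends on [4:m]
#8=k depends on [5:j]
#9=j depends on [6:i, 8:k]
#10=j depends on [9:j]
sources: [0:i, 2:k, 4:m]
N(rest) = Σ N(rest − s) over sources s of rest; N(one piece) = 1:
  size 1 → [7]=1  [10]=1
  size 2 → [4,7]=1  [7,10]=2  [9,10]=1
  size 3 → [4,7,10]=3  [6,9,10]=1  [7,9,10]=3  [8,9,10]=1
  size 4 → [4,7,9,10]=6  [6,7,9,10]=4  [6,8,9,10]=2  [7,8,9,10]=4
  size 5 → [4,6,7,9,10]=10  [4,7,8,9,10]=10  [5,6,8,9,10]=2  [6,7,8,9,10]=10
  size 6 → [2,5,6,8,9,10]=2  [3,5,6,8,9,10]=2  [4,6,7,8,9,10]=30  [5,6,7,8,9,10]=12
  size 7 → [1,3,5,6,8,9,10]=2  [2,3,5,6,8,9,10]=4  [2,5,6,7,8,9,10]=14  [3,5,6,7,8,9,10]=14  [4,5,6,7,8,9,10]=42
  size 8 → [0,1,3,5,6,8,9,10]=2  [1,2,3,5,6,8,9,10]=6  [1,3,5,6,7,8,9,10]=16  [2,3,5,6,7,8,9,10]=32  [2,4,5,6,7,8,9,10]=56  [3,4,5,6,7,8,9,10]=56
  size 9 → [0,1,2,3,5,6,8,9,10]=8  [0,1,3,5,6,7,8,9,10]=18  [1,2,3,5,6,7,8,9,10]=54  [1,3,4,5,6,7,8,9,10]=72  [2,3,4,5,6,7,8,9,10]=144
  first=0(i) contributes 270
  first=2(k) contributes 90
  first=4(m) contributes 80
|[w]| = 440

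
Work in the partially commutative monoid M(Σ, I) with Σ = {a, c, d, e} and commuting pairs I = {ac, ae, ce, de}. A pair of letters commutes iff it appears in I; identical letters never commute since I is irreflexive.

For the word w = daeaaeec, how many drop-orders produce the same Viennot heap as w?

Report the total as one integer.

drop 0:d onto floor
drop 1:a onto {0:d}
drop 2:e onto floor
drop 3:a onto {1:a}
drop 4:a onto {3:a}
drop 5:e onto {2:e}
drop 6:e onto {5:e}
drop 7:c onto {0:d}
ground layer = {0:d, 2:e}
drop-orders for the pieces not yet dropped (sum over which currently-grounded one goes next):
  1 to go: {4} 1  {6} 1  {7} 1
  2 to go: {3,4} 1  {4,6} 2  {4,7} 2  {5,6} 1  {6,7} 2
  3 to go: {1,3,4} 1  {2,5,6} 1  {3,4,6} 3  {3,4,7} 3  {4,5,6} 3  {4,6,7} 6  {5,6,7} 3
  4 to go: {1,3,4,6} 4  {1,3,4,7} 4  {2,4,5,6} 4  {2,5,6,7} 4  {3,4,5,6} 6  {3,4,6,7} 12  {4,5,6,7} 12
  5 to go: {0,1,3,4,7} 4  {1,3,4,5,6} 10  {1,3,4,6,7} 20  {2,3,4,5,6} 10  {2,4,5,6,7} 20  {3,4,5,6,7} 30
  6 to go: {0,1,3,4,6,7} 24  {1,2,3,4,5,6} 20  {1,3,4,5,6,7} 60  {2,3,4,5,6,7} 60
  if 0:d drops first: 140 orders
  if 2:e drops first: 84 orders
heap linearizations: 224

224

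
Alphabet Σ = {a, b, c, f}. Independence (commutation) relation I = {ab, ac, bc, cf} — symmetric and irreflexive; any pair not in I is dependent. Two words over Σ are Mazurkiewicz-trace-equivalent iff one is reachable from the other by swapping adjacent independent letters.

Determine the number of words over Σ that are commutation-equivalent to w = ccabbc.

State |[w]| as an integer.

piece 0:c — minimal
piece 1:c rests on {0:c}
piece 2:a — minimal
piece 3:b — minimal
piece 4:b rests on {3:b}
piece 5:c rests on {1:c}
minimal pieces: {0:c, 2:a, 3:b}
ways to finish when only these pieces remain (= sum over removing one remaining piece with nothing left below it):
  1 left: {2}→1  {4}→1  {5}→1
  2 left: {1,5}→1  {2,4}→2  {2,5}→2  {3,4}→1  {4,5}→2
  3 left: {0,1,5}→1  {1,2,5}→3  {1,4,5}→3  {2,3,4}→3  {2,4,5}→6  {3,4,5}→3
  4 left: {0,1,2,5}→4  {0,1,4,5}→4  {1,2,4,5}→12  {1,3,4,5}→6  {2,3,4,5}→12
  placing 0:c first → 30 extensions
  placing 2:a first → 10 extensions
  placing 3:b first → 20 extensions
total linear extensions = 60

60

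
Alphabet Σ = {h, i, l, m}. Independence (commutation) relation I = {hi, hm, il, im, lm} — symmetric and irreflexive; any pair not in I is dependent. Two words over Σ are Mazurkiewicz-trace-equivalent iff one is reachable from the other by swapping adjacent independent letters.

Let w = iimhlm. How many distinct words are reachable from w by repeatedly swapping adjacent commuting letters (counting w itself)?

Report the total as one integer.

90

piece 0:i — minimal
piece 1:i rests on {0:i}
piece 2:m — minimal
piece 3:h — minimal
piece 4:l rests on {3:h}
piece 5:m rests on {2:m}
minimal pieces: {0:i, 2:m, 3:h}
ways to finish when only these pieces remain (= sum over removing one remaining piece with nothing left below it):
  1 left: {1}→1  {4}→1  {5}→1
  2 left: {0,1}→1  {1,4}→2  {1,5}→2  {2,5}→1  {3,4}→1  {4,5}→2
  3 left: {0,1,4}→3  {0,1,5}→3  {1,2,5}→3  {1,3,4}→3  {1,4,5}→6  {2,4,5}→3  {3,4,5}→3
  4 left: {0,1,2,5}→6  {0,1,3,4}→6  {0,1,4,5}→12  {1,2,4,5}→12  {1,3,4,5}→12  {2,3,4,5}→6
  placing 0:i first → 30 extensions
  placing 2:m first → 30 extensions
  placing 3:h first → 30 extensions
total linear extensions = 90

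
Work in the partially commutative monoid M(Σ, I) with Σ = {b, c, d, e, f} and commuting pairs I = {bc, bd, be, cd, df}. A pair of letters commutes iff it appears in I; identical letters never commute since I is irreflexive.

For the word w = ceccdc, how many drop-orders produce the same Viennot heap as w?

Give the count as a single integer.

4

drop 0:c onto floor
drop 1:e onto {0:c}
drop 2:c onto {1:e}
drop 3:c onto {2:c}
drop 4:d onto {1:e}
drop 5:c onto {3:c}
ground layer = {0:c}
drop-orders for the pieces not yet dropped (sum over which currently-grounded one goes next):
  1 to go: {4} 1  {5} 1
  2 to go: {3,5} 1  {4,5} 2
  3 to go: {2,3,5} 1  {3,4,5} 3
  4 to go: {2,3,4,5} 4
  if 0:c drops first: 4 orders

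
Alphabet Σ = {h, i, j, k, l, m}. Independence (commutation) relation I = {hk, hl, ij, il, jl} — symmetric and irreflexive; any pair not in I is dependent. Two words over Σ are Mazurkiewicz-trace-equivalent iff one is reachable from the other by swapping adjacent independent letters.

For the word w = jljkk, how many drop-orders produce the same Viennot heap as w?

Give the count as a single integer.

0(j) covers ∅
1(l) covers ∅
2(j) covers 0:j
3(k) covers 1:l, 2:j
4(k) covers 3:k
floor of heap: 0:j, 1:l
completions by unplaced set U, small U first (add the entries for U minus each lowest piece of U):
  |U|=1: {4}:1
  |U|=2: {3,4}:1
  |U|=3: {1,3,4}:1  {2,3,4}:1
  start at 0(j): 2
  start at 1(l): 1
sum over floor = 3

3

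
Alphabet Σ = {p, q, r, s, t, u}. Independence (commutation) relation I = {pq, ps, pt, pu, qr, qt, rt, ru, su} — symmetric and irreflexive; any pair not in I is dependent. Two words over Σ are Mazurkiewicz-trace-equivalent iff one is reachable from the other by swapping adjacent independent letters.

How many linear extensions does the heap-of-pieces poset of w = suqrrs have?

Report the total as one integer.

9

piece 0:s — minimal
piece 1:u — minimal
piece 2:q rests on {0:s, 1:u}
piece 3:r rests on {0:s}
piece 4:r rests on {3:r}
piece 5:s rests on {2:q, 4:r}
minimal pieces: {0:s, 1:u}
ways to finish when only these pieces remain (= sum over removing one remaining piece with nothing left below it):
  1 left: {5}→1
  2 left: {2,5}→1  {4,5}→1
  3 left: {1,2,5}→1  {2,4,5}→2  {3,4,5}→1
  4 left: {1,2,4,5}→3  {2,3,4,5}→3
  placing 0:s first → 6 extensions
  placing 1:u first → 3 extensions
total linear extensions = 9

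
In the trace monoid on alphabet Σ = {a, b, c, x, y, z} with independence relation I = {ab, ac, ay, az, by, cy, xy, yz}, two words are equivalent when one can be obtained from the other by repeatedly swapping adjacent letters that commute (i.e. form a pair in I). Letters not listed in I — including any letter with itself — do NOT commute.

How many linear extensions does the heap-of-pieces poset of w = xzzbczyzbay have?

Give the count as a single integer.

#0=x has no predecessor
#1=z depends on [0:x]
#2=z depends on [1:z]
#3=b depends on [2:z]
#4=c depends on [3:b]
#5=z depends on [4:c]
#6=y has no predecessor
#7=z depends on [5:z]
#8=b depends on [7:z]
#9=a depends on [0:x]
#10=y depends on [6:y]
sources: [0:x, 6:y]
N(rest) = Σ N(rest − s) over sources s of rest; N(one piece) = 1:
  size 1 → [8]=1  [9]=1  [10]=1
  size 2 → [6,10]=1  [7,8]=1  [8,9]=2  [8,10]=2  [9,10]=2
  size 3 → [5,7,8]=1  [6,8,10]=3  [6,9,10]=3  [7,8,9]=3  [7,8,10]=3  [8,9,10]=6
  size 4 → [4,5,7,8]=1  [5,7,8,9]=4  [5,7,8,10]=4  [6,7,8,10]=6  [6,8,9,10]=12  [7,8,9,10]=12
  size 5 → [3,4,5,7,8]=1  [4,5,7,8,9]=5  [4,5,7,8,10]=5  [5,6,7,8,10]=10  [5,7,8,9,10]=20  [6,7,8,9,10]=30
  size 6 → [2,3,4,5,7,8]=1  [3,4,5,7,8,9]=6  [3,4,5,7,8,10]=6  [4,5,6,7,8,10]=15  [4,5,7,8,9,10]=30  [5,6,7,8,9,10]=60
  size 7 → [1,2,3,4,5,7,8]=1  [2,3,4,5,7,8,9]=7  [2,3,4,5,7,8,10]=7  [3,4,5,6,7,8,10]=21  [3,4,5,7,8,9,10]=42  [4,5,6,7,8,9,10]=105
  size 8 → [1,2,3,4,5,7,8,9]=8  [1,2,3,4,5,7,8,10]=8  [2,3,4,5,6,7,8,10]=28  [2,3,4,5,7,8,9,10]=56  [3,4,5,6,7,8,9,10]=168
  size 9 → [0,1,2,3,4,5,7,8,9]=8  [1,2,3,4,5,6,7,8,10]=36  [1,2,3,4,5,7,8,9,10]=72  [2,3,4,5,6,7,8,9,10]=252
  first=0(x) contributes 360
  first=6(y) contributes 80
|[w]| = 440

440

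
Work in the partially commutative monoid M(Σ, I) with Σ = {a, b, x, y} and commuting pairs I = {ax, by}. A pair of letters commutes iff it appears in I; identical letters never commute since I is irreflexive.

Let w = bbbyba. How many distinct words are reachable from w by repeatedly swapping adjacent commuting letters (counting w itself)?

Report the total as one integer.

5

drop 0:b onto floor
drop 1:b onto {0:b}
drop 2:b onto {1:b}
drop 3:y onto floor
drop 4:b onto {2:b}
drop 5:a onto {3:y, 4:b}
ground layer = {0:b, 3:y}
drop-orders for the pieces not yet dropped (sum over which currently-grounded one goes next):
  1 to go: {5} 1
  2 to go: {3,5} 1  {4,5} 1
  3 to go: {2,4,5} 1  {3,4,5} 2
  4 to go: {1,2,4,5} 1  {2,3,4,5} 3
  if 0:b drops first: 4 orders
  if 3:y drops first: 1 orders
heap linearizations: 5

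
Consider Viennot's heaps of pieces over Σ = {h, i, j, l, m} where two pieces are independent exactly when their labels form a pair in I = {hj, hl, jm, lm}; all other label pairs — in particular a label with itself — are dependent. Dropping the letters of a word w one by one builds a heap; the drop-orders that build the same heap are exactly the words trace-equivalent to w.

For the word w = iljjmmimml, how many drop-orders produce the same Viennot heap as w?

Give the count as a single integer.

drop 0:i onto floor
drop 1:l onto {0:i}
drop 2:j onto {1:l}
drop 3:j onto {2:j}
drop 4:m onto {0:i}
drop 5:m onto {4:m}
drop 6:i onto {3:j, 5:m}
drop 7:m onto {6:i}
drop 8:m onto {7:m}
drop 9:l onto {6:i}
ground layer = {0:i}
drop-orders for the pieces not yet dropped (sum over which currently-grounded one goes next):
  1 to go: {8} 1  {9} 1
  2 to go: {7,8} 1  {8,9} 2
  3 to go: {7,8,9} 3
  4 to go: {6,7,8,9} 3
  5 to go: {3,6,7,8,9} 3  {5,6,7,8,9} 3
  6 to go: {2,3,6,7,8,9} 3  {3,5,6,7,8,9} 6  {4,5,6,7,8,9} 3
  7 to go: {1,2,3,6,7,8,9} 3  {2,3,5,6,7,8,9} 9  {3,4,5,6,7,8,9} 9
  8 to go: {1,2,3,5,6,7,8,9} 12  {2,3,4,5,6,7,8,9} 18
  if 0:i drops first: 30 orders

30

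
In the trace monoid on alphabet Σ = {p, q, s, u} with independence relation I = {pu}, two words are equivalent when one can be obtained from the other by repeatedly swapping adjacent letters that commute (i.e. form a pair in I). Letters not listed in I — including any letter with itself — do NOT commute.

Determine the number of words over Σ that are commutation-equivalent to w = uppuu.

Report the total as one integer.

0(u) covers ∅
1(p) covers ∅
2(p) covers 1:p
3(u) covers 0:u
4(u) covers 3:u
floor of heap: 0:u, 1:p
completions by unplaced set U, small U first (add the entries for U minus each lowest piece of U):
  |U|=1: {2}:1  {4}:1
  |U|=2: {1,2}:1  {2,4}:2  {3,4}:1
  |U|=3: {0,3,4}:1  {1,2,4}:3  {2,3,4}:3
  start at 0(u): 6
  start at 1(p): 4
sum over floor = 10

10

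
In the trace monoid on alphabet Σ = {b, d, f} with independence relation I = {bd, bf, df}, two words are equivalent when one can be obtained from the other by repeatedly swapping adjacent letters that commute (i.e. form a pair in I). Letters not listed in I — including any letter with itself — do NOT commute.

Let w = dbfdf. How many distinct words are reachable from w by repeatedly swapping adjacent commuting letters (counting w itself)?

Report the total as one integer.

piece 0:d — minimal
piece 1:b — minimal
piece 2:f — minimal
piece 3:d rests on {0:d}
piece 4:f rests on {2:f}
minimal pieces: {0:d, 1:b, 2:f}
ways to finish when only these pieces remain (= sum over removing one remaining piece with nothing left below it):
  1 left: {1}→1  {3}→1  {4}→1
  2 left: {0,3}→1  {1,3}→2  {1,4}→2  {2,4}→1  {3,4}→2
  3 left: {0,1,3}→3  {0,3,4}→3  {1,2,4}→3  {1,3,4}→6  {2,3,4}→3
  placing 0:d first → 12 extensions
  placing 1:b first → 6 extensions
  placing 2:f first → 12 extensions
total linear extensions = 30

30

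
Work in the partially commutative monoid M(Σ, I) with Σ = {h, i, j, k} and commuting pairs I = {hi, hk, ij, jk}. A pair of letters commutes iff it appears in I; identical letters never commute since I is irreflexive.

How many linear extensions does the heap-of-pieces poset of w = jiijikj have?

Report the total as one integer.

#0=j has no predecessor
#1=i has no predecessor
#2=i depends on [1:i]
#3=j depends on [0:j]
#4=i depends on [2:i]
#5=k depends on [4:i]
#6=j depends on [3:j]
sources: [0:j, 1:i]
N(rest) = Σ N(rest − s) over sources s of rest; N(one piece) = 1:
  size 1 → [5]=1  [6]=1
  size 2 → [3,6]=1  [4,5]=1  [5,6]=2
  size 3 → [0,3,6]=1  [2,4,5]=1  [3,5,6]=3  [4,5,6]=3
  size 4 → [0,3,5,6]=4  [1,2,4,5]=1  [2,4,5,6]=4  [3,4,5,6]=6
  size 5 → [0,3,4,5,6]=10  [1,2,4,5,6]=5  [2,3,4,5,6]=10
  first=0(j) contributes 15
  first=1(i) contributes 20
|[w]| = 35

35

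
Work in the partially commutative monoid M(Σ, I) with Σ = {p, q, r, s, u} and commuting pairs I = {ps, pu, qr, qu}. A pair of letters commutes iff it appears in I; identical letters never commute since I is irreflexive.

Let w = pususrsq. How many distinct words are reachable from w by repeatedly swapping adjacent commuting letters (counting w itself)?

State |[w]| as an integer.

drop 0:p onto floor
drop 1:u onto floor
drop 2:s onto {1:u}
drop 3:u onto {2:s}
drop 4:s onto {3:u}
drop 5:r onto {0:p, 4:s}
drop 6:s onto {5:r}
drop 7:q onto {6:s}
ground layer = {0:p, 1:u}
drop-orders for the pieces not yet dropped (sum over which currently-grounded one goes next):
  1 to go: {7} 1
  2 to go: {6,7} 1
  3 to go: {5,6,7} 1
  4 to go: {0,5,6,7} 1  {4,5,6,7} 1
  5 to go: {0,4,5,6,7} 2  {3,4,5,6,7} 1
  6 to go: {0,3,4,5,6,7} 3  {2,3,4,5,6,7} 1
  if 0:p drops first: 1 orders
  if 1:u drops first: 4 orders
heap linearizations: 5

5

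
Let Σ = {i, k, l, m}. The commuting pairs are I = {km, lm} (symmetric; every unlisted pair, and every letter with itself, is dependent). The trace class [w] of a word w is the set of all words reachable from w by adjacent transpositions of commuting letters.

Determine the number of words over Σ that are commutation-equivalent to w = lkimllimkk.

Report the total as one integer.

#0=l has no predecessor
#1=k depends on [0:l]
#2=i depends on [1:k]
#3=m depends on [2:i]
#4=l depends on [2:i]
#5=l depends on [4:l]
#6=i depends on [3:m, 5:l]
#7=m depends on [6:i]
#8=k depends on [6:i]
#9=k depends on [8:k]
sources: [0:l]
N(rest) = Σ N(rest − s) over sources s of rest; N(one piece) = 1:
  size 1 → [7]=1  [9]=1
  size 2 → [7,9]=2  [8,9]=1
  size 3 → [7,8,9]=3
  size 4 → [6,7,8,9]=3
  size 5 → [3,6,7,8,9]=3  [5,6,7,8,9]=3
  size 6 → [3,5,6,7,8,9]=6  [4,5,6,7,8,9]=3
  size 7 → [3,4,5,6,7,8,9]=9
  size 8 → [2,3,4,5,6,7,8,9]=9
  first=0(l) contributes 9

9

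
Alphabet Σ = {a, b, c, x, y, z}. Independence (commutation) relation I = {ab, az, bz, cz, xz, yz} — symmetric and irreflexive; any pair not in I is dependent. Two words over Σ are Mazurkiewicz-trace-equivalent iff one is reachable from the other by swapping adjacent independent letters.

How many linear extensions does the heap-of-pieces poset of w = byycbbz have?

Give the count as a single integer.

7

#0=b has no predecessor
#1=y depends on [0:b]
#2=y depends on [1:y]
#3=c depends on [2:y]
#4=b depends on [3:c]
#5=b depends on [4:b]
#6=z has no predecessor
sources: [0:b, 6:z]
N(rest) = Σ N(rest − s) over sources s of rest; N(one piece) = 1:
  size 1 → [5]=1  [6]=1
  size 2 → [4,5]=1  [5,6]=2
  size 3 → [3,4,5]=1  [4,5,6]=3
  size 4 → [2,3,4,5]=1  [3,4,5,6]=4
  size 5 → [1,2,3,4,5]=1  [2,3,4,5,6]=5
  first=0(b) contributes 6
  first=6(z) contributes 1
|[w]| = 7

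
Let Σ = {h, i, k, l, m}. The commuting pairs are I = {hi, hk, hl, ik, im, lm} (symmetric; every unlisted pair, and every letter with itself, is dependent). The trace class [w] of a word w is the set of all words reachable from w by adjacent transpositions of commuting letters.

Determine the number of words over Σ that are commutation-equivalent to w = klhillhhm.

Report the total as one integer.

#0=k has no predecessor
#1=l depends on [0:k]
#2=h has no predecessor
#3=i depends on [1:l]
#4=l depends on [3:i]
#5=l depends on [4:l]
#6=h depends on [2:h]
#7=h depends on [6:h]
#8=m depends on [0:k, 7:h]
sources: [0:k, 2:h]
N(rest) = Σ N(rest − s) over sources s of rest; N(one piece) = 1:
  size 1 → [5]=1  [8]=1
  size 2 → [4,5]=1  [5,8]=2  [7,8]=1
  size 3 → [3,4,5]=1  [4,5,8]=3  [5,7,8]=3  [6,7,8]=1
  size 4 → [1,3,4,5]=1  [2,6,7,8]=1  [3,4,5,8]=4  [4,5,7,8]=6  [5,6,7,8]=4
  size 5 → [1,3,4,5,8]=5  [2,5,6,7,8]=5  [3,4,5,7,8]=10  [4,5,6,7,8]=10
  size 6 → [0,1,3,4,5,8]=5  [1,3,4,5,7,8]=15  [2,4,5,6,7,8]=15  [3,4,5,6,7,8]=20
  size 7 → [0,1,3,4,5,7,8]=20  [1,3,4,5,6,7,8]=35  [2,3,4,5,6,7,8]=35
  first=0(k) contributes 70
  first=2(h) contributes 55
|[w]| = 125

125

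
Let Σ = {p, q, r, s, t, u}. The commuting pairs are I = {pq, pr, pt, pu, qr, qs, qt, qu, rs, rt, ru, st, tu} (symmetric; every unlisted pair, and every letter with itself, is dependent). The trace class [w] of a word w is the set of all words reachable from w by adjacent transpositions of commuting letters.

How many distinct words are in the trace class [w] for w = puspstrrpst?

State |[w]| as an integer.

3960

piece 0:p — minimal
piece 1:u — minimal
piece 2:s rests on {0:p, 1:u}
piece 3:p rests on {2:s}
piece 4:s rests on {3:p}
piece 5:t — minimal
piece 6:r — minimal
piece 7:r rests on {6:r}
piece 8:p rests on {4:s}
piece 9:s rests on {8:p}
piece 10:t rests on {5:t}
minimal pieces: {0:p, 1:u, 5:t, 6:r}
ways to finish when only these pieces remain (= sum over removing one remaining piece with nothing left below it):
  1 left: {7}→1  {9}→1  {10}→1
  2 left: {5,10}→1  {6,7}→1  {7,9}→2  {7,10}→2  {8,9}→1  {9,10}→2
  3 left: {4,8,9}→1  {5,7,10}→3  {5,9,10}→3  {6,7,9}→3  {6,7,10}→3  {7,8,9}→3  {7,9,10}→6  {8,9,10}→3
  4 left: {3,4,8,9}→1  {4,7,8,9}→4  {4,8,9,10}→4  {5,6,7,10}→6  {5,7,9,10}→12  {5,8,9,10}→6  {6,7,8,9}→6  {6,7,9,10}→12  {7,8,9,10}→12
  5 left: {2,3,4,8,9}→1  {3,4,7,8,9}→5  {3,4,8,9,10}→5  {4,5,8,9,10}→10  {4,6,7,8,9}→10  {4,7,8,9,10}→20  {5,6,7,9,10}→30  {5,7,8,9,10}→30  {6,7,8,9,10}→30
  6 left: {0,2,3,4,8,9}→1  {1,2,3,4,8,9}→1  {2,3,4,7,8,9}→6  {2,3,4,8,9,10}→6  {3,4,5,8,9,10}→15  {3,4,6,7,8,9}→15  {3,4,7,8,9,10}→30  {4,5,7,8,9,10}→60  {4,6,7,8,9,10}→60  {5,6,7,8,9,10}→90
  7 left: {0,1,2,3,4,8,9}→2  {0,2,3,4,7,8,9}→7  {0,2,3,4,8,9,10}→7  {1,2,3,4,7,8,9}→7  {1,2,3,4,8,9,10}→7  {2,3,4,5,8,9,10}→21  {2,3,4,6,7,8,9}→21  {2,3,4,7,8,9,10}→42  {3,4,5,7,8,9,10}→105  {3,4,6,7,8,9,10}→105  {4,5,6,7,8,9,10}→210
  8 left: {0,1,2,3,4,7,8,9}→16  {0,1,2,3,4,8,9,10}→16  {0,2,3,4,5,8,9,10}→28  {0,2,3,4,6,7,8,9}→28  {0,2,3,4,7,8,9,10}→56  {1,2,3,4,5,8,9,10}→28  {1,2,3,4,6,7,8,9}→28  {1,2,3,4,7,8,9,10}→56  {2,3,4,5,7,8,9,10}→168  {2,3,4,6,7,8,9,10}→168  {3,4,5,6,7,8,9,10}→420
  9 left: {0,1,2,3,4,5,8,9,10}→72  {0,1,2,3,4,6,7,8,9}→72  {0,1,2,3,4,7,8,9,10}→144  {0,2,3,4,5,7,8,9,10}→252  {0,2,3,4,6,7,8,9,10}→252  {1,2,3,4,5,7,8,9,10}→252  {1,2,3,4,6,7,8,9,10}→252  {2,3,4,5,6,7,8,9,10}→756
  placing 0:p first → 1260 extensions
  placing 1:u first → 1260 extensions
  placing 5:t first → 720 extensions
  placing 6:r first → 720 extensions
total linear extensions = 3960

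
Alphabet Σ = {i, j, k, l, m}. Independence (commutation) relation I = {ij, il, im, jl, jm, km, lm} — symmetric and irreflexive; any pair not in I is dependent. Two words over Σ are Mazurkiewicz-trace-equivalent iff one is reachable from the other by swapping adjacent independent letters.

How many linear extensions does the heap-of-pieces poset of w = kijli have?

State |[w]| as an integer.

12

drop 0:k onto floor
drop 1:i onto {0:k}
drop 2:j onto {0:k}
drop 3:l onto {0:k}
drop 4:i onto {1:i}
ground layer = {0:k}
drop-orders for the pieces not yet dropped (sum over which currently-grounded one goes next):
  1 to go: {2} 1  {3} 1  {4} 1
  2 to go: {1,4} 1  {2,3} 2  {2,4} 2  {3,4} 2
  3 to go: {1,2,4} 3  {1,3,4} 3  {2,3,4} 6
  if 0:k drops first: 12 orders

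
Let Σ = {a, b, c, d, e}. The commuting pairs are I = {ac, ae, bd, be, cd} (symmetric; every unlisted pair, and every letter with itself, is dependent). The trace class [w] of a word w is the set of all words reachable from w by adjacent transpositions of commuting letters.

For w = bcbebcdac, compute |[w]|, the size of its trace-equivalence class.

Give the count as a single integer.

27

piece 0:b — minimal
piece 1:c rests on {0:b}
piece 2:b rests on {1:c}
piece 3:e rests on {1:c}
piece 4:b rests on {2:b}
piece 5:c rests on {3:e, 4:b}
piece 6:d rests on {3:e}
piece 7:a rests on {4:b, 6:d}
piece 8:c rests on {5:c}
minimal pieces: {0:b}
ways to finish when only these pieces remain (= sum over removing one remaining piece with nothing left below it):
  1 left: {7}→1  {8}→1
  2 left: {5,8}→1  {6,7}→1  {7,8}→2
  3 left: {5,7,8}→3  {6,7,8}→3
  4 left: {4,5,7,8}→3  {5,6,7,8}→6
  5 left: {2,4,5,7,8}→3  {3,5,6,7,8}→6  {4,5,6,7,8}→9
  6 left: {2,4,5,6,7,8}→12  {3,4,5,6,7,8}→15
  7 left: {2,3,4,5,6,7,8}→27
  placing 0:b first → 27 extensions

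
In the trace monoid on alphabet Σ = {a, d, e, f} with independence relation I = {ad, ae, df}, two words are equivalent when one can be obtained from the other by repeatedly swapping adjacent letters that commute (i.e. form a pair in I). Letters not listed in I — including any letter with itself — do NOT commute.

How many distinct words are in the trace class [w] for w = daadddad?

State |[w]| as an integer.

drop 0:d onto floor
drop 1:a onto floor
drop 2:a onto {1:a}
drop 3:d onto {0:d}
drop 4:d onto {3:d}
drop 5:d onto {4:d}
drop 6:a onto {2:a}
drop 7:d onto {5:d}
ground layer = {0:d, 1:a}
drop-orders for the pieces not yet dropped (sum over which currently-grounded one goes next):
  1 to go: {6} 1  {7} 1
  2 to go: {2,6} 1  {5,7} 1  {6,7} 2
  3 to go: {1,2,6} 1  {2,6,7} 3  {4,5,7} 1  {5,6,7} 3
  4 to go: {1,2,6,7} 4  {2,5,6,7} 6  {3,4,5,7} 1  {4,5,6,7} 4
  5 to go: {0,3,4,5,7} 1  {1,2,5,6,7} 10  {2,4,5,6,7} 10  {3,4,5,6,7} 5
  6 to go: {0,3,4,5,6,7} 6  {1,2,4,5,6,7} 20  {2,3,4,5,6,7} 15
  if 0:d drops first: 35 orders
  if 1:a drops first: 21 orders
heap linearizations: 56

56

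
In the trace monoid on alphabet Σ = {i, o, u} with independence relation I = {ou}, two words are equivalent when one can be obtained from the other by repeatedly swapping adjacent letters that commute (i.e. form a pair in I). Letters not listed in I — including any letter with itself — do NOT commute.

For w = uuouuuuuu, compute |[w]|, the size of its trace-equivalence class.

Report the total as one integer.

9

0(u) covers ∅
1(u) covers 0:u
2(o) covers ∅
3(u) covers 1:u
4(u) covers 3:u
5(u) covers 4:u
6(u) covers 5:u
7(u) covers 6:u
8(u) covers 7:u
floor of heap: 0:u, 2:o
completions by unplaced set U, small U first (add the entries for U minus each lowest piece of U):
  |U|=1: {2}:1  {8}:1
  |U|=2: {2,8}:2  {7,8}:1
  |U|=3: {2,7,8}:3  {6,7,8}:1
  |U|=4: {2,6,7,8}:4  {5,6,7,8}:1
  |U|=5: {2,5,6,7,8}:5  {4,5,6,7,8}:1
  |U|=6: {2,4,5,6,7,8}:6  {3,4,5,6,7,8}:1
  |U|=7: {1,3,4,5,6,7,8}:1  {2,3,4,5,6,7,8}:7
  start at 0(u): 8
  start at 2(o): 1
sum over floor = 9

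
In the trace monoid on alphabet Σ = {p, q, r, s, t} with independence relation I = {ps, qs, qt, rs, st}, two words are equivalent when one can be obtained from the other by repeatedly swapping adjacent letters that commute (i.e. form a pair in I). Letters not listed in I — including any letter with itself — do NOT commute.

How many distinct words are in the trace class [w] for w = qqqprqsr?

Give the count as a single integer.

piece 0:q — minimal
piece 1:q rests on {0:q}
piece 2:q rests on {1:q}
piece 3:p rests on {2:q}
piece 4:r rests on {3:p}
piece 5:q rests on {4:r}
piece 6:s — minimal
piece 7:r rests on {5:q}
minimal pieces: {0:q, 6:s}
ways to finish when only these pieces remain (= sum over removing one remaining piece with nothing left below it):
  1 left: {6}→1  {7}→1
  2 left: {5,7}→1  {6,7}→2
  3 left: {4,5,7}→1  {5,6,7}→3
  4 left: {3,4,5,7}→1  {4,5,6,7}→4
  5 left: {2,3,4,5,7}→1  {3,4,5,6,7}→5
  6 left: {1,2,3,4,5,7}→1  {2,3,4,5,6,7}→6
  placing 0:q first → 7 extensions
  placing 6:s first → 1 extensions
total linear extensions = 8

8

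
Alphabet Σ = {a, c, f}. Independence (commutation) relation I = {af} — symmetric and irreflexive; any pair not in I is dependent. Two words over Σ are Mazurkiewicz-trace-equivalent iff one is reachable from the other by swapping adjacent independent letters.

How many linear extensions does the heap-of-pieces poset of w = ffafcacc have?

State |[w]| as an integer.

drop 0:f onto floor
drop 1:f onto {0:f}
drop 2:a onto floor
drop 3:f onto {1:f}
drop 4:c onto {2:a, 3:f}
drop 5:a onto {4:c}
drop 6:c onto {5:a}
drop 7:c onto {6:c}
ground layer = {0:f, 2:a}
drop-orders for the pieces not yet dropped (sum over which currently-grounded one goes next):
  1 to go: {7} 1
  2 to go: {6,7} 1
  3 to go: {5,6,7} 1
  4 to go: {4,5,6,7} 1
  5 to go: {2,4,5,6,7} 1  {3,4,5,6,7} 1
  6 to go: {1,3,4,5,6,7} 1  {2,3,4,5,6,7} 2
  if 0:f drops first: 3 orders
  if 2:a drops first: 1 orders
heap linearizations: 4

4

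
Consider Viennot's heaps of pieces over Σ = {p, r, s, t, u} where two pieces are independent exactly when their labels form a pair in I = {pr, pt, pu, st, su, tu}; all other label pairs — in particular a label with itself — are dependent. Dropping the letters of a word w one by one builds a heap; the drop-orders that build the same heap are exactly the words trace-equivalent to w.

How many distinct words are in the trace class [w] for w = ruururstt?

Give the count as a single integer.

3

piece 0:r — minimal
piece 1:u rests on {0:r}
piece 2:u rests on {1:u}
piece 3:r rests on {2:u}
piece 4:u rests on {3:r}
piece 5:r rests on {4:u}
piece 6:s rests on {5:r}
piece 7:t rests on {5:r}
piece 8:t rests on {7:t}
minimal pieces: {0:r}
ways to finish when only these pieces remain (= sum over removing one remaining piece with nothing left below it):
  1 left: {6}→1  {8}→1
  2 left: {6,8}→2  {7,8}→1
  3 left: {6,7,8}→3
  4 left: {5,6,7,8}→3
  5 left: {4,5,6,7,8}→3
  6 left: {3,4,5,6,7,8}→3
  7 left: {2,3,4,5,6,7,8}→3
  placing 0:r first → 3 extensions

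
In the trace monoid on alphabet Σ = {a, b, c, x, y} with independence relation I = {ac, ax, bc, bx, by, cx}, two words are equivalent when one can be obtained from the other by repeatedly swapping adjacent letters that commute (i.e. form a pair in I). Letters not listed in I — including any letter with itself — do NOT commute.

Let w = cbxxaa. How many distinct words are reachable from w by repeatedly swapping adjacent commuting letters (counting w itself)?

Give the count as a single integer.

0(c) covers ∅
1(b) covers ∅
2(x) covers ∅
3(x) covers 2:x
4(a) covers 1:b
5(a) covers 4:a
floor of heap: 0:c, 1:b, 2:x
completions by unplaced set U, small U first (add the entries for U minus each lowest piece of U):
  |U|=1: {0}:1  {3}:1  {5}:1
  |U|=2: {0,3}:2  {0,5}:2  {2,3}:1  {3,5}:2  {4,5}:1
  |U|=3: {0,2,3}:3  {0,3,5}:6  {0,4,5}:3  {1,4,5}:1  {2,3,5}:3  {3,4,5}:3
  |U|=4: {0,1,4,5}:4  {0,2,3,5}:12  {0,3,4,5}:12  {1,3,4,5}:4  {2,3,4,5}:6
  start at 0(c): 10
  start at 1(b): 30
  start at 2(x): 20
sum over floor = 60

60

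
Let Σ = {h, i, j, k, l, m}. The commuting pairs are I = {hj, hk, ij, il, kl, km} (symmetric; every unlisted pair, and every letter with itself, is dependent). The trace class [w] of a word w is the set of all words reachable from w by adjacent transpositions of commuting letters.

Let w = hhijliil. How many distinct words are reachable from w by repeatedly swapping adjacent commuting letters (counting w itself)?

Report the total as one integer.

piece 0:h — minimal
piece 1:h rests on {0:h}
piece 2:i rests on {1:h}
piece 3:j — minimal
piece 4:l rests on {1:h, 3:j}
piece 5:i rests on {2:i}
piece 6:i rests on {5:i}
piece 7:l rests on {4:l}
minimal pieces: {0:h, 3:j}
ways to finish when only these pieces remain (= sum over removing one remaining piece with nothing left below it):
  1 left: {6}→1  {7}→1
  2 left: {4,7}→1  {5,6}→1  {6,7}→2
  3 left: {2,5,6}→1  {3,4,7}→1  {4,6,7}→3  {5,6,7}→3
  4 left: {2,5,6,7}→4  {3,4,6,7}→4  {4,5,6,7}→6
  5 left: {2,4,5,6,7}→10  {3,4,5,6,7}→10
  6 left: {1,2,4,5,6,7}→10  {2,3,4,5,6,7}→20
  placing 0:h first → 30 extensions
  placing 3:j first → 10 extensions
total linear extensions = 40

40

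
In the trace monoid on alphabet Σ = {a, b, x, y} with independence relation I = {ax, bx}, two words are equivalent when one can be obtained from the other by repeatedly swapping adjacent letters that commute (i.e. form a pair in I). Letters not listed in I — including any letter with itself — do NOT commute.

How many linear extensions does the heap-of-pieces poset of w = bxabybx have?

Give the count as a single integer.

8

0(b) covers ∅
1(x) covers ∅
2(a) covers 0:b
3(b) covers 2:a
4(y) covers 1:x, 3:b
5(b) covers 4:y
6(x) covers 4:y
floor of heap: 0:b, 1:x
completions by unplaced set U, small U first (add the entries for U minus each lowest piece of U):
  |U|=1: {5}:1  {6}:1
  |U|=2: {5,6}:2
  |U|=3: {4,5,6}:2
  |U|=4: {1,4,5,6}:2  {3,4,5,6}:2
  |U|=5: {1,3,4,5,6}:4  {2,3,4,5,6}:2
  start at 0(b): 6
  start at 1(x): 2
sum over floor = 8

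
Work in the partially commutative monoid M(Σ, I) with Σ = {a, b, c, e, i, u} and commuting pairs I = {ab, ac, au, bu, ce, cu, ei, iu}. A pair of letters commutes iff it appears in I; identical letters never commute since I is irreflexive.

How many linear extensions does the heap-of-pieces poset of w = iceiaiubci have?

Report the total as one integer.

0(i) covers ∅
1(c) covers 0:i
2(e) covers ∅
3(i) covers 1:c
4(a) covers 2:e, 3:i
5(i) covers 4:a
6(u) covers 2:e
7(b) covers 5:i
8(c) covers 7:b
9(i) covers 8:c
floor of heap: 0:i, 2:e
completions by unplaced set U, small U first (add the entries for U minus each lowest piece of U):
  |U|=1: {6}:1  {9}:1
  |U|=2: {6,9}:2  {8,9}:1
  |U|=3: {6,8,9}:3  {7,8,9}:1
  |U|=4: {5,7,8,9}:1  {6,7,8,9}:4
  |U|=5: {4,5,7,8,9}:1  {5,6,7,8,9}:5
  |U|=6: {3,4,5,7,8,9}:1  {4,5,6,7,8,9}:6
  |U|=7: {1,3,4,5,7,8,9}:1  {2,4,5,6,7,8,9}:6  {3,4,5,6,7,8,9}:7
  |U|=8: {0,1,3,4,5,7,8,9}:1  {1,3,4,5,6,7,8,9}:8  {2,3,4,5,6,7,8,9}:13
  start at 0(i): 21
  start at 2(e): 9
sum over floor = 30

30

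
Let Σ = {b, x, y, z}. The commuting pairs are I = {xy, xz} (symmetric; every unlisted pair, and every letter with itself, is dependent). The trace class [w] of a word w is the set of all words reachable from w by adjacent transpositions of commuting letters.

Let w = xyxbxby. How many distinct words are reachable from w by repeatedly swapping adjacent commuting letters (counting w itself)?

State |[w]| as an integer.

3

#0=x has no predecessor
#1=y has no predecessor
#2=x depends on [0:x]
#3=b depends on [1:y, 2:x]
#4=x depends on [3:b]
#5=b depends on [4:x]
#6=y depends on [5:b]
sources: [0:x, 1:y]
N(rest) = Σ N(rest − s) over sources s of rest; N(one piece) = 1:
  size 1 → [6]=1
  size 2 → [5,6]=1
  size 3 → [4,5,6]=1
  size 4 → [3,4,5,6]=1
  size 5 → [1,3,4,5,6]=1  [2,3,4,5,6]=1
  first=0(x) contributes 2
  first=1(y) contributes 1
|[w]| = 3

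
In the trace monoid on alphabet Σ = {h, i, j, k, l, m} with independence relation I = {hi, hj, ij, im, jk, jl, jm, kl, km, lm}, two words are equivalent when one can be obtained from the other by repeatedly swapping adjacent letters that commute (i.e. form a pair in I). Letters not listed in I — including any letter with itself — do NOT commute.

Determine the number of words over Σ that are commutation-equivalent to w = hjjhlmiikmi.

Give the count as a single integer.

#0=h has no predecessor
#1=j has no predecessor
#2=j depends on [1:j]
#3=h depends on [0:h]
#4=l depends on [3:h]
#5=m depends on [3:h]
#6=i depends on [4:l]
#7=i depends on [6:i]
#8=k depends on [7:i]
#9=m depends on [5:m]
#10=i depends on [8:k]
sources: [0:h, 1:j]
N(rest) = Σ N(rest − s) over sources s of rest; N(one piece) = 1:
  size 1 → [2]=1  [9]=1  [10]=1
  size 2 → [1,2]=1  [2,9]=2  [2,10]=2  [5,9]=1  [8,10]=1  [9,10]=2
  size 3 → [1,2,9]=3  [1,2,10]=3  [2,5,9]=3  [2,8,10]=3  [2,9,10]=6  [5,9,10]=3  [7,8,10]=1  [8,9,10]=3
  size 4 → [1,2,5,9]=6  [1,2,8,10]=6  [1,2,9,10]=12  [2,5,9,10]=12  [2,7,8,10]=4  [2,8,9,10]=12  [5,8,9,10]=6  [6,7,8,10]=1  [7,8,9,10]=4
  size 5 → [1,2,5,9,10]=30  [1,2,7,8,10]=10  [1,2,8,9,10]=30  [2,5,8,9,10]=30  [2,6,7,8,10]=5  [2,7,8,9,10]=20  [4,6,7,8,10]=1  [5,7,8,9,10]=10  [6,7,8,9,10]=5
  size 6 → [1,2,5,8,9,10]=90  [1,2,6,7,8,10]=15  [1,2,7,8,9,10]=60  [2,4,6,7,8,10]=6  [2,5,7,8,9,10]=60  [2,6,7,8,9,10]=30  [4,6,7,8,9,10]=6  [5,6,7,8,9,10]=15
  size 7 → [1,2,4,6,7,8,10]=21  [1,2,5,7,8,9,10]=210  [1,2,6,7,8,9,10]=105  [2,4,6,7,8,9,10]=42  [2,5,6,7,8,9,10]=105  [4,5,6,7,8,9,10]=21
  size 8 → [1,2,4,6,7,8,9,10]=168  [1,2,5,6,7,8,9,10]=420  [2,4,5,6,7,8,9,10]=168  [3,4,5,6,7,8,9,10]=21
  size 9 → [0,3,4,5,6,7,8,9,10]=21  [1,2,4,5,6,7,8,9,10]=756  [2,3,4,5,6,7,8,9,10]=189
  first=0(h) contributes 945
  first=1(j) contributes 210
|[w]| = 1155

1155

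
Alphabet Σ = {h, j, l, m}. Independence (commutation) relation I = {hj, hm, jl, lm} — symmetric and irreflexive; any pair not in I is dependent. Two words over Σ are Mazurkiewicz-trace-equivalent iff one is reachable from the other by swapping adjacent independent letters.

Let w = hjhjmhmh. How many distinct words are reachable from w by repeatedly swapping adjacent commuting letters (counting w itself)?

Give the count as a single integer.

70

0(h) covers ∅
1(j) covers ∅
2(h) covers 0:h
3(j) covers 1:j
4(m) covers 3:j
5(h) covers 2:h
6(m) covers 4:m
7(h) covers 5:h
floor of heap: 0:h, 1:j
completions by unplaced set U, small U first (add the entries for U minus each lowest piece of U):
  |U|=1: {6}:1  {7}:1
  |U|=2: {4,6}:1  {5,7}:1  {6,7}:2
  |U|=3: {2,5,7}:1  {3,4,6}:1  {4,6,7}:3  {5,6,7}:3
  |U|=4: {0,2,5,7}:1  {1,3,4,6}:1  {2,5,6,7}:4  {3,4,6,7}:4  {4,5,6,7}:6
  |U|=5: {0,2,5,6,7}:5  {1,3,4,6,7}:5  {2,4,5,6,7}:10  {3,4,5,6,7}:10
  |U|=6: {0,2,4,5,6,7}:15  {1,3,4,5,6,7}:15  {2,3,4,5,6,7}:20
  start at 0(h): 35
  start at 1(j): 35
sum over floor = 70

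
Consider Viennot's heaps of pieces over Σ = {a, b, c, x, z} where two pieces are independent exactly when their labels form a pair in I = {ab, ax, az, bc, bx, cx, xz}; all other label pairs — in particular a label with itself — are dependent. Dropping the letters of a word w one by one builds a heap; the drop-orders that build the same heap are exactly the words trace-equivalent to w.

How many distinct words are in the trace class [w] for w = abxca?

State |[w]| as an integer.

piece 0:a — minimal
piece 1:b — minimal
piece 2:x — minimal
piece 3:c rests on {0:a}
piece 4:a rests on {3:c}
minimal pieces: {0:a, 1:b, 2:x}
ways to finish when only these pieces remain (= sum over removing one remaining piece with nothing left below it):
  1 left: {1}→1  {2}→1  {4}→1
  2 left: {1,2}→2  {1,4}→2  {2,4}→2  {3,4}→1
  3 left: {0,3,4}→1  {1,2,4}→6  {1,3,4}→3  {2,3,4}→3
  placing 0:a first → 12 extensions
  placing 1:b first → 4 extensions
  placing 2:x first → 4 extensions
total linear extensions = 20

20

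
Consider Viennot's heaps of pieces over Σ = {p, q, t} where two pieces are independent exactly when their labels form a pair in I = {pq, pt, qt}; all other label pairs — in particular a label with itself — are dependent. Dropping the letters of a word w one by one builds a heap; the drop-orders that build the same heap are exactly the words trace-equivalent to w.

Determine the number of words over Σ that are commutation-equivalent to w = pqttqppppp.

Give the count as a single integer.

#0=p has no predecessor
#1=q has no predecessor
#2=t has no predecessor
#3=t depends on [2:t]
#4=q depends on [1:q]
#5=p depends on [0:p]
#6=p depends on [5:p]
#7=p depends on [6:p]
#8=p depends on [7:p]
#9=p depends on [8:p]
sources: [0:p, 1:q, 2:t]
N(rest) = Σ N(rest − s) over sources s of rest; N(one piece) = 1:
  size 1 → [3]=1  [4]=1  [9]=1
  size 2 → [1,4]=1  [2,3]=1  [3,4]=2  [3,9]=2  [4,9]=2  [8,9]=1
  size 3 → [1,3,4]=3  [1,4,9]=3  [2,3,4]=3  [2,3,9]=3  [3,4,9]=6  [3,8,9]=3  [4,8,9]=3  [7,8,9]=1
  size 4 → [1,2,3,4]=6  [1,3,4,9]=12  [1,4,8,9]=6  [2,3,4,9]=12  [2,3,8,9]=6  [3,4,8,9]=12  [3,7,8,9]=4  [4,7,8,9]=4  [6,7,8,9]=1
  size 5 → [1,2,3,4,9]=30  [1,3,4,8,9]=30  [1,4,7,8,9]=10  [2,3,4,8,9]=30  [2,3,7,8,9]=10  [3,4,7,8,9]=20  [3,6,7,8,9]=5  [4,6,7,8,9]=5  [5,6,7,8,9]=1
  size 6 → [0,5,6,7,8,9]=1  [1,2,3,4,8,9]=90  [1,3,4,7,8,9]=60  [1,4,6,7,8,9]=15  [2,3,4,7,8,9]=60  [2,3,6,7,8,9]=15  [3,4,6,7,8,9]=30  [3,5,6,7,8,9]=6  [4,5,6,7,8,9]=6
  size 7 → [0,3,5,6,7,8,9]=7  [0,4,5,6,7,8,9]=7  [1,2,3,4,7,8,9]=210  [1,3,4,6,7,8,9]=105  [1,4,5,6,7,8,9]=21  [2,3,4,6,7,8,9]=105  [2,3,5,6,7,8,9]=21  [3,4,5,6,7,8,9]=42
  size 8 → [0,1,4,5,6,7,8,9]=28  [0,2,3,5,6,7,8,9]=28  [0,3,4,5,6,7,8,9]=56  [1,2,3,4,6,7,8,9]=420  [1,3,4,5,6,7,8,9]=168  [2,3,4,5,6,7,8,9]=168
  first=0(p) contributes 756
  first=1(q) contributes 252
  first=2(t) contributes 252
|[w]| = 1260

1260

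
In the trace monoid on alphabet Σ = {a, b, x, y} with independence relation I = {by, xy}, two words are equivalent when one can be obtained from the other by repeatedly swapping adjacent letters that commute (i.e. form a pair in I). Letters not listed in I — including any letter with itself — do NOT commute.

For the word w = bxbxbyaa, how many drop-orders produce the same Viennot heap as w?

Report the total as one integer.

#0=b has no predecessor
#1=x depends on [0:b]
#2=b depends on [1:x]
#3=x depends on [2:b]
#4=b depends on [3:x]
#5=y has no predecessor
#6=a depends on [4:b, 5:y]
#7=a depends on [6:a]
sources: [0:b, 5:y]
N(rest) = Σ N(rest − s) over sources s of rest; N(one piece) = 1:
  size 1 → [7]=1
  size 2 → [6,7]=1
  size 3 → [4,6,7]=1  [5,6,7]=1
  size 4 → [3,4,6,7]=1  [4,5,6,7]=2
  size 5 → [2,3,4,6,7]=1  [3,4,5,6,7]=3
  size 6 → [1,2,3,4,6,7]=1  [2,3,4,5,6,7]=4
  first=0(b) contributes 5
  first=5(y) contributes 1
|[w]| = 6

6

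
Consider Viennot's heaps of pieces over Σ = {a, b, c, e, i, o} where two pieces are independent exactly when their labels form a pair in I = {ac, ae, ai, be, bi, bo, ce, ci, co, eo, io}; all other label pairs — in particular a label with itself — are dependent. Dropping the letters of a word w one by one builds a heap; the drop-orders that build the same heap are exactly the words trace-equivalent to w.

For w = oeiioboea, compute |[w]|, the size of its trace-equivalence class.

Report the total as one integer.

0(o) covers ∅
1(e) covers ∅
2(i) covers 1:e
3(i) covers 2:i
4(o) covers 0:o
5(b) covers ∅
6(o) covers 4:o
7(e) covers 3:i
8(a) covers 5:b, 6:o
floor of heap: 0:o, 1:e, 5:b
completions by unplaced set U, small U first (add the entries for U minus each lowest piece of U):
  |U|=1: {7}:1  {8}:1
  |U|=2: {3,7}:1  {5,8}:1  {6,8}:1  {7,8}:2
  |U|=3: {2,3,7}:1  {3,7,8}:3  {4,6,8}:1  {5,6,8}:2  {5,7,8}:3  {6,7,8}:3
  |U|=4: {0,4,6,8}:1  {1,2,3,7}:1  {2,3,7,8}:4  {3,5,7,8}:6  {3,6,7,8}:6  {4,5,6,8}:3  {4,6,7,8}:4  {5,6,7,8}:8
  |U|=5: {0,4,5,6,8}:4  {0,4,6,7,8}:5  {1,2,3,7,8}:5  {2,3,5,7,8}:10  {2,3,6,7,8}:10  {3,4,6,7,8}:10  {3,5,6,7,8}:20  {4,5,6,7,8}:15
  |U|=6: {0,3,4,6,7,8}:15  {0,4,5,6,7,8}:24  {1,2,3,5,7,8}:15  {1,2,3,6,7,8}:15  {2,3,4,6,7,8}:20  {2,3,5,6,7,8}:40  {3,4,5,6,7,8}:45
  |U|=7: {0,2,3,4,6,7,8}:35  {0,3,4,5,6,7,8}:84  {1,2,3,4,6,7,8}:35  {1,2,3,5,6,7,8}:70  {2,3,4,5,6,7,8}:105
  start at 0(o): 210
  start at 1(e): 224
  start at 5(b): 70
sum over floor = 504

504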